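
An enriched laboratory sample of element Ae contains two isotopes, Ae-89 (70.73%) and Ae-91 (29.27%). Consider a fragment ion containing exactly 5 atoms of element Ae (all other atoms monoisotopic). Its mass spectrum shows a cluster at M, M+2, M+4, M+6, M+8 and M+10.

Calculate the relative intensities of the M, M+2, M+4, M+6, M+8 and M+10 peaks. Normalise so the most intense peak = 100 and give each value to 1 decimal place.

48.3 : 100.0 : 82.8 : 34.3 : 7.1 : 0.6

The 5 Ae atoms are independent, so intensities follow the terms of (0.7073 + 0.2927)^5.
P(M) = 0.7073^5 = 0.177018
P(M+2) = 5 × 0.7073^4 × 0.2927^1 = 0.366275
P(M+4) = 10 × 0.7073^3 × 0.2927^2 = 0.303149
P(M+6) = 10 × 0.7073^2 × 0.2927^3 = 0.125451
P(M+8) = 5 × 0.7073^1 × 0.2927^4 = 0.025958
P(M+10) = 0.2927^5 = 0.002148
The M+2 peak is largest (0.366275); scaling to 100 gives 48.3 : 100.0 : 82.8 : 34.3 : 7.1 : 0.6.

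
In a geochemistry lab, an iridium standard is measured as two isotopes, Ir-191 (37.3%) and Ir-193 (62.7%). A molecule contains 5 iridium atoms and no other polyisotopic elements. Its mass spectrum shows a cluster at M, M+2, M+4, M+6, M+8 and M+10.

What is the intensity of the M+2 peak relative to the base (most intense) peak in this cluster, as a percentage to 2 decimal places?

17.70%

(0.373 + 0.627)^5 gives M 0.0072, M+2 0.0607, M+4 0.2040, M+6 0.3429, M+8 0.2882, M+10 0.0969; the largest is M+6.
P(M+6) = C(5,3) × 0.373^2 × 0.627^3 = 10 × 0.139129 × 0.24649188 = 0.342942 (base)
P(M+2) = C(5,1) × 0.373^4 × 0.627^1 = 5 × 0.01935688 × 0.6270 = 0.060684
Relative intensity = 0.060684 / 0.342942 × 100 = 17.70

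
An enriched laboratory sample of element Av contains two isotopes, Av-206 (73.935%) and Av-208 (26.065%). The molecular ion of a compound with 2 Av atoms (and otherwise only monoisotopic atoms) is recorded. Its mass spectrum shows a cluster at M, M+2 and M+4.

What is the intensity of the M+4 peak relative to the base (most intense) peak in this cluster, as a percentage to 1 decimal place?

12.4%

Term probabilities: M 0.5466, M+2 0.3854, M+4 0.0679. Base peak = M.
P(M) = C(2,0) × 0.73935^2 × 0.26065^0 = 1 × 0.54663842 × 1.0000 = 0.546638 (base)
P(M+4) = C(2,2) × 0.73935^0 × 0.26065^2 = 1 × 1.0000 × 0.06793842 = 0.067938
Relative intensity = 0.067938 / 0.546638 × 100 = 12.4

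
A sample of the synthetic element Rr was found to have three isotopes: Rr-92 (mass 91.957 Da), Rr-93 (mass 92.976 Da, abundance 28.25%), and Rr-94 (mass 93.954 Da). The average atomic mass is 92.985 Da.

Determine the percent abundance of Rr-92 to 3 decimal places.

34.688%

The remaining 71.75% is split between Rr-92 (fraction x) and Rr-94 (fraction 0.7175 − x).
Substituting: 91.957x + 93.954(0.7175 − x) = 66.71928
(91.957 − 93.954)x = -0.692715  ⇒  x = 0.34688, y = 0.37062
Rr-92: 34.688%, Rr-94: 37.062%.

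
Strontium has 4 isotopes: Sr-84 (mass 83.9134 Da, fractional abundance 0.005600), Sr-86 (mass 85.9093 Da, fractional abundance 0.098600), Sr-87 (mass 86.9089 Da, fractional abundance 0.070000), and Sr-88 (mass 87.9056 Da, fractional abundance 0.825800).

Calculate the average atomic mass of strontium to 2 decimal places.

The abundance-weighted mean is 0.005600 × 83.9134 + 0.098600 × 85.9093 + 0.070000 × 86.9089 + 0.825800 × 87.9056
= 0.46992 + 8.47066 + 6.08362 + 72.59244 = 87.61664 Da

87.62 Da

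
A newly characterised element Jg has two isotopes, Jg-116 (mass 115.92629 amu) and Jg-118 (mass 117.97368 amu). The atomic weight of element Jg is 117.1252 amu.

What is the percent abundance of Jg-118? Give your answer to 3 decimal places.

58.558%

With x = fraction of Jg-116 (so Jg-118 is 1 − x):
115.92629·x + 117.97368·(1 − x) = 117.1252
(115.92629 − 117.97368)·x = 117.1252 − 117.97368
x = -0.84848 / -2.04739 = 0.41442 → 41.442% Jg-116, 58.558% Jg-118.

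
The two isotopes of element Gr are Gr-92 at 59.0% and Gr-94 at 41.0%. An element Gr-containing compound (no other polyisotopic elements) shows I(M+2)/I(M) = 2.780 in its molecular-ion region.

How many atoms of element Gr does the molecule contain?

4

The M+2/M ratio from n Gr atoms is n · q/p = n · 0.410/0.590.
n = 2.780 × 0.590/0.410 = 4.00 ≈ 4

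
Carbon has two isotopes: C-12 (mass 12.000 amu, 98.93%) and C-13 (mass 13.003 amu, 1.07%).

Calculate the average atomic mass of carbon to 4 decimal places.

Average mass = Σ (abundance × isotope mass) = 0.9893 × 12.000 + 0.0107 × 13.003
= 11.87160 + 0.13913 = 12.01073 amu

12.0107 amu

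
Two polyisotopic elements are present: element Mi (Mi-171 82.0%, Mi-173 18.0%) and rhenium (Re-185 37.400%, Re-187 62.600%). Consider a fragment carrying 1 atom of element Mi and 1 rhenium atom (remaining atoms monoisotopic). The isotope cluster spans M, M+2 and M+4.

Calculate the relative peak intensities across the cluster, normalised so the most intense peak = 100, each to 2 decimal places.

Element Mi pattern (n=1): 0.8200 : 0.1800
Rhenium pattern (n=1): 0.3740 : 0.6260
Convolve the two distributions (both contribute in 2-u steps):
  M: 0.8200×0.3740 = 0.306680
  M+2: 0.8200×0.6260 + 0.1800×0.3740 = 0.580640
  M+4: 0.1800×0.6260 = 0.112680
Scale to base peak (0.580640) = 100: 52.82 : 100.00 : 19.41

52.82 : 100.00 : 19.41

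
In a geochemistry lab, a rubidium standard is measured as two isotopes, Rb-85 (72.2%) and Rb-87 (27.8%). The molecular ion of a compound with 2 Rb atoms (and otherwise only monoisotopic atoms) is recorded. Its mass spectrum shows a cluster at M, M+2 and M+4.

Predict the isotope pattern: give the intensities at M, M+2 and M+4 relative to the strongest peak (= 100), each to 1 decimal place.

100.0 : 77.0 : 14.8

Expanding (0.722 + 0.278)^2:
P(M) = 0.722^2 = 0.521284
P(M+2) = 2 × 0.722^1 × 0.278^1 = 0.401432
P(M+4) = 0.278^2 = 0.077284
The M peak is largest (0.521284); scaling to 100 gives 100.0 : 77.0 : 14.8.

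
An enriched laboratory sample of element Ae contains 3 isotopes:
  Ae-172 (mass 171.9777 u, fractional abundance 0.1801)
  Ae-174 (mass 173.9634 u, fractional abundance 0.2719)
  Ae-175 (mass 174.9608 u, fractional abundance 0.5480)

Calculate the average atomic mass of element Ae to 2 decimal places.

Weight each isotope mass by its fractional abundance: 0.1801 × 171.9777 + 0.2719 × 173.9634 + 0.5480 × 174.9608
= 30.97318 + 47.30065 + 95.87852 = 174.15235 u

174.15 u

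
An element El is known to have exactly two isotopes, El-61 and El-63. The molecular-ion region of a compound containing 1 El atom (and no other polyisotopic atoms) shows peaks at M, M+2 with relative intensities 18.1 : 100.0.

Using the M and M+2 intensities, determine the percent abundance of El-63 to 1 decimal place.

84.7%

Let p = fractional abundance of El-61. I(M+2)/I(M) = [C(1,1)·p^0·(1−p)] / p^1 = 1·(1−p)/p = 100.0/18.1 = 5.5249
(1−p)/p = 5.5249/1 = 5.5249  ⇒  p = 1/(1 + 5.5249) = 0.1533
El-61: 15.3%, El-63: 84.7%.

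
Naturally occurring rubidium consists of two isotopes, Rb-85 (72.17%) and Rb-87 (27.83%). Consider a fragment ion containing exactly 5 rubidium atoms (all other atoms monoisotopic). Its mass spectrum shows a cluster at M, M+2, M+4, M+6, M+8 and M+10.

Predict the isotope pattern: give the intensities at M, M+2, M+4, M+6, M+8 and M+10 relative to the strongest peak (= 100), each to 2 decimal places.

Expanding (0.7217 + 0.2783)^5:
P(M) = 0.7217^5 = 0.195787
P(M+2) = 5 × 0.7217^4 × 0.2783^1 = 0.377494
P(M+4) = 10 × 0.7217^3 × 0.2783^2 = 0.291136
P(M+6) = 10 × 0.7217^2 × 0.2783^3 = 0.112267
P(M+8) = 5 × 0.7217^1 × 0.2783^4 = 0.021646
P(M+10) = 0.2783^5 = 0.001669
The M+2 peak is largest (0.377494); scaling to 100 gives 51.86 : 100.00 : 77.12 : 29.74 : 5.73 : 0.44.

51.86 : 100.00 : 77.12 : 29.74 : 5.73 : 0.44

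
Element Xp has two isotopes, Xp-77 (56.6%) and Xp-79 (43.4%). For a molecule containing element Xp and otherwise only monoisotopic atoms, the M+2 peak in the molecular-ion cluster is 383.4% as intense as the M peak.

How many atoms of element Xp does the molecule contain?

With n Xp atoms, P(M+2)/P(M) = C(n,1)·p^(n−1)q / p^n = n·q/p = n · 0.434/0.566.
n = 3.834 × 0.566/0.434 = 5.00 ≈ 5

5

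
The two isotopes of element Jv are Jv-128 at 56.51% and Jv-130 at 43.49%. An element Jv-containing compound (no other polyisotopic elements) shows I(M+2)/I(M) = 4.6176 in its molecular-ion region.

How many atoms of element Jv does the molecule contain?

For n independent Jv atoms, I(M+2)/I(M) = n · (abundance Jv-130) / (abundance Jv-128) = n · 0.4349/0.5651.
n = 4.6176 × 0.5651/0.4349 = 6.00 ≈ 6

6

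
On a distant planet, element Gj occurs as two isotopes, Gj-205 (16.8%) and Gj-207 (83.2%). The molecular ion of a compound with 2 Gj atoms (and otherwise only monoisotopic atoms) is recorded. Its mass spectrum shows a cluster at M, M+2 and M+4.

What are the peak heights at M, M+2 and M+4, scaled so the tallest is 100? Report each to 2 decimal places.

Expanding (0.168 + 0.832)^2:
P(M) = 0.168^2 = 0.028224
P(M+2) = 2 × 0.168^1 × 0.832^1 = 0.279552
P(M+4) = 0.832^2 = 0.692224
The M+4 peak is largest (0.692224); scaling to 100 gives 4.08 : 40.38 : 100.00.

4.08 : 40.38 : 100.00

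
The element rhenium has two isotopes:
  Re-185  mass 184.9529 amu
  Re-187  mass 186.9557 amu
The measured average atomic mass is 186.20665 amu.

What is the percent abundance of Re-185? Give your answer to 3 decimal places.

37.400%

Let x be the fractional abundance of Re-185; then Re-187 has abundance 1 − x.
184.9529·x + 186.9557·(1 − x) = 186.20665
(184.9529 − 186.9557)·x = 186.20665 − 186.9557
x = -0.74905 / -2.0028 = 0.37400 → 37.400% Re-185, 62.600% Re-187.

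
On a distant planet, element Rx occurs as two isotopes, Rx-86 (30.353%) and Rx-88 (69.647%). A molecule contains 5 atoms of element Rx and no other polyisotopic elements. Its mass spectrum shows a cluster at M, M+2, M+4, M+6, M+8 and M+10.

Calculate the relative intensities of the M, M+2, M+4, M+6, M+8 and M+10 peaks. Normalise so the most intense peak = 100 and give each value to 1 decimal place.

0.7 : 8.3 : 38.0 : 87.2 : 100.0 : 45.9

The 5 Rx atoms are independent, so intensities follow the terms of (0.30353 + 0.69647)^5.
P(M) = 0.30353^5 = 0.002576
P(M+2) = 5 × 0.30353^4 × 0.69647^1 = 0.029558
P(M+4) = 10 × 0.30353^3 × 0.69647^2 = 0.135647
P(M+6) = 10 × 0.30353^2 × 0.69647^3 = 0.311251
P(M+8) = 5 × 0.30353^1 × 0.69647^4 = 0.357093
P(M+10) = 0.69647^5 = 0.163875
The M+8 peak is largest (0.357093); scaling to 100 gives 0.7 : 8.3 : 38.0 : 87.2 : 100.0 : 45.9.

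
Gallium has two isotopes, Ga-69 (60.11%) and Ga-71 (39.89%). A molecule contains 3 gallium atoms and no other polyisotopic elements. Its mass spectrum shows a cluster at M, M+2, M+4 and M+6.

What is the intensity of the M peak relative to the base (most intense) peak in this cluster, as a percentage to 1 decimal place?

Term probabilities: M 0.2172, M+2 0.4324, M+4 0.2869, M+6 0.0635. Base peak = M+2.
P(M+2) = C(3,1) × 0.6011^2 × 0.3989^1 = 3 × 0.36132121 × 0.3989 = 0.432393 (base)
P(M) = C(3,0) × 0.6011^3 × 0.3989^0 = 1 × 0.21719018 × 1.0000 = 0.217190
Relative intensity = 0.217190 / 0.432393 × 100 = 50.2

50.2%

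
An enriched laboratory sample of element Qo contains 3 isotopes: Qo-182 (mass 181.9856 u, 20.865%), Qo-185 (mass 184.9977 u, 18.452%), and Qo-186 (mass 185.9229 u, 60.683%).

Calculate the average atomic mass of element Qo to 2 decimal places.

184.93 u

Weight each isotope mass by its fractional abundance: 0.20865 × 181.9856 + 0.18452 × 184.9977 + 0.60683 × 185.9229
= 37.97130 + 34.13578 + 112.82359 = 184.93067 u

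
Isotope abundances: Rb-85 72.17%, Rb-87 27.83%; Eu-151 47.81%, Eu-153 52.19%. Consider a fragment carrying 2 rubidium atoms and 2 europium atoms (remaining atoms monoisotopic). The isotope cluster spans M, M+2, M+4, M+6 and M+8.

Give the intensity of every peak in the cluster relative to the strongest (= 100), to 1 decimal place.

Rubidium pattern (n=2): 0.52085089 : 0.40169822 : 0.07745089
Europium pattern (n=2): 0.22857961 : 0.49904078 : 0.27237961
Convolve the two distributions (both contribute in 2-u steps):
  M: 0.52085089×0.22857961 = 0.119056
  M+2: 0.52085089×0.49904078 + 0.40169822×0.22857961 = 0.351746
  M+4: 0.52085089×0.27237961 + 0.40169822×0.49904078 + 0.07745089×0.22857961 = 0.360037
  M+6: 0.40169822×0.27237961 + 0.07745089×0.49904078 = 0.148066
  M+8: 0.07745089×0.27237961 = 0.021096
Scale to base peak (0.360037) = 100: 33.1 : 97.7 : 100.0 : 41.1 : 5.9

33.1 : 97.7 : 100.0 : 41.1 : 5.9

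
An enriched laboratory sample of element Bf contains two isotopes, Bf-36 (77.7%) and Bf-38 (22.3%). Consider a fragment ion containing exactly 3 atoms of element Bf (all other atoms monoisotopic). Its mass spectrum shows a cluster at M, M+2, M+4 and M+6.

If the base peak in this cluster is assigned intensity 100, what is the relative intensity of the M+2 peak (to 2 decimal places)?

86.10

Binomial terms of (0.777 + 0.223)^3: M 0.4691, M+2 0.4039, M+4 0.1159, M+6 0.0111 → M is the base peak.
P(M) = C(3,0) × 0.777^3 × 0.223^0 = 1 × 0.46909743 × 1.0000 = 0.469097 (base)
P(M+2) = C(3,1) × 0.777^2 × 0.223^1 = 3 × 0.603729 × 0.2230 = 0.403895
Relative intensity = 0.403895 / 0.469097 × 100 = 86.10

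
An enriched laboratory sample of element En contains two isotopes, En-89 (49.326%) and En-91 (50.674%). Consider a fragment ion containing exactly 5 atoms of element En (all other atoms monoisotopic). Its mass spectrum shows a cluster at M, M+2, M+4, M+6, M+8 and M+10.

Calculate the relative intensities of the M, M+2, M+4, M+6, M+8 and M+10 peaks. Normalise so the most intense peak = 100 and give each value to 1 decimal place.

Expanding (0.49326 + 0.50674)^5:
P(M) = 0.49326^5 = 0.029200
P(M+2) = 5 × 0.49326^4 × 0.50674^1 = 0.149989
P(M+4) = 10 × 0.49326^3 × 0.50674^2 = 0.308175
P(M+6) = 10 × 0.49326^2 × 0.50674^3 = 0.316597
P(M+8) = 5 × 0.49326^1 × 0.50674^4 = 0.162625
P(M+10) = 0.50674^5 = 0.033414
The M+6 peak is largest (0.316597); scaling to 100 gives 9.2 : 47.4 : 97.3 : 100.0 : 51.4 : 10.6.

9.2 : 47.4 : 97.3 : 100.0 : 51.4 : 10.6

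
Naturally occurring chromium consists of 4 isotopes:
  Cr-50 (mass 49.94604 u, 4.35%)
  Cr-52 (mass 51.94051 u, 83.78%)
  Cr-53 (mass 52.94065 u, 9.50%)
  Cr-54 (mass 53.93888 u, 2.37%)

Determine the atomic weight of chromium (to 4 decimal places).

Average mass = Σ (abundance × isotope mass) = 0.0435 × 49.94604 + 0.8378 × 51.94051 + 0.0950 × 52.94065 + 0.0237 × 53.93888
= 2.172653 + 43.515759 + 5.029362 + 1.278351 = 51.996125 u

51.9961 u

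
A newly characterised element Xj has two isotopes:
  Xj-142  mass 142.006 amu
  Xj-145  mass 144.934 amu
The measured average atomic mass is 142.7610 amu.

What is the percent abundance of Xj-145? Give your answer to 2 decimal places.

25.79%

Let x be the fractional abundance of Xj-142; then Xj-145 has abundance 1 − x.
142.006·x + 144.934·(1 − x) = 142.7610
(142.006 − 144.934)·x = 142.7610 − 144.934
x = -2.1730 / -2.928 = 0.74214 → 74.21% Xj-142, 25.79% Xj-145.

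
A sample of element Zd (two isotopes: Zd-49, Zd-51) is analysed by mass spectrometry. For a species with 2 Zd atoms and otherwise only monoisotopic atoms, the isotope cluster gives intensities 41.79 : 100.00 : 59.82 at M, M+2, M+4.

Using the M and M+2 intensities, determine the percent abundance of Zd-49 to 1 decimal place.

45.5%

If p is the fraction of Zd that is Zd-49, then I(M+2)/I(M) = [C(2,1)·p^1·(1−p)] / p^2 = 2·(1−p)/p = 100.00/41.79 = 2.3929
(1−p)/p = 2.3929/2 = 1.1965  ⇒  p = 1/(1 + 1.1965) = 0.4553
Zd-49: 45.5%, Zd-51: 54.5%.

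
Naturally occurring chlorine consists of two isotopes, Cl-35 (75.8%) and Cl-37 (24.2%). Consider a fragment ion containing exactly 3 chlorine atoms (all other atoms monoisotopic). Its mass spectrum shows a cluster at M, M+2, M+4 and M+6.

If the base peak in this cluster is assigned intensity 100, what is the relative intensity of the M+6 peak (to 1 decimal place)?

(0.758 + 0.242)^3 gives M 0.4355, M+2 0.4171, M+4 0.1332, M+6 0.0142; the largest is M.
P(M) = C(3,0) × 0.758^3 × 0.242^0 = 1 × 0.43551951 × 1.0000 = 0.435520 (base)
P(M+6) = C(3,3) × 0.758^0 × 0.242^3 = 1 × 1.0000 × 0.01417249 = 0.014172
Relative intensity = 0.014172 / 0.435520 × 100 = 3.3

3.3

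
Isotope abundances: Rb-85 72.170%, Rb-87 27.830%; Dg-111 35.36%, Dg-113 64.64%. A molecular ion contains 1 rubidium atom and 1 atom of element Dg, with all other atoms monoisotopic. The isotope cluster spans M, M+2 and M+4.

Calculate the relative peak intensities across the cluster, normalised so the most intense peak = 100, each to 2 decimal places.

Rubidium pattern (n=1): 0.7217 : 0.2783
Element Dg pattern (n=1): 0.3536 : 0.6464
Convolve the two distributions (both contribute in 2-u steps):
  M: 0.7217×0.3536 = 0.255193
  M+2: 0.7217×0.6464 + 0.2783×0.3536 = 0.564914
  M+4: 0.2783×0.6464 = 0.179893
Scale to base peak (0.564914) = 100: 45.17 : 100.00 : 31.84

45.17 : 100.00 : 31.84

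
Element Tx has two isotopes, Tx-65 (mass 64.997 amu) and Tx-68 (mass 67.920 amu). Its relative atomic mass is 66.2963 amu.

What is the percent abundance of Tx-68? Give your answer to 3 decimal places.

44.451%

Let x be the fractional abundance of Tx-65; then Tx-68 has abundance 1 − x.
64.997·x + 67.920·(1 − x) = 66.2963
(64.997 − 67.920)·x = 66.2963 − 67.920
x = -1.6237 / -2.923 = 0.55549 → 55.549% Tx-65, 44.451% Tx-68.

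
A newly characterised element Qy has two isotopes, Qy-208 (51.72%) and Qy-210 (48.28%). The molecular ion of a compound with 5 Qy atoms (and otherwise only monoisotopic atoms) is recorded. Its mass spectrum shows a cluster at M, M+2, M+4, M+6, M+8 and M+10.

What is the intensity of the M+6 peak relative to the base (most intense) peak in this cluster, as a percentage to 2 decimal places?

Term probabilities: M 0.0370, M+2 0.1727, M+4 0.3225, M+6 0.3010, M+8 0.1405, M+10 0.0262. Base peak = M+4.
P(M+4) = C(5,2) × 0.5172^3 × 0.4828^2 = 10 × 0.13834885 × 0.23309584 = 0.322485 (base)
P(M+6) = C(5,3) × 0.5172^2 × 0.4828^3 = 10 × 0.26749584 × 0.11253867 = 0.301036
Relative intensity = 0.301036 / 0.322485 × 100 = 93.35

93.35%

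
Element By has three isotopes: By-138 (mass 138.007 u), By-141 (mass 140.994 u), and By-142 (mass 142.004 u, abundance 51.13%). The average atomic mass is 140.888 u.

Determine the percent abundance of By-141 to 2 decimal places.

Let x and y be the fractions of By-138 and By-141. Then x + y = 1 − 0.5113 = 0.4887 and 138.007x + 140.994y = 140.888 − 0.5113×142.004 = 68.2813548.
Substituting: 138.007x + 140.994(0.4887 − x) = 68.2813548
(138.007 − 140.994)x = -0.622413  ⇒  x = 0.20837, y = 0.28033
By-138: 20.84%, By-141: 28.03%.

28.03%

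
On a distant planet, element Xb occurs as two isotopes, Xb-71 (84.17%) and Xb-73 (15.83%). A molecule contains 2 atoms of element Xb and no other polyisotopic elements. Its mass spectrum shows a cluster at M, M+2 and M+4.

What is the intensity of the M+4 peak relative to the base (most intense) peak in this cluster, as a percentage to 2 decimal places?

Term probabilities: M 0.7085, M+2 0.2665, M+4 0.0251. Base peak = M.
P(M) = C(2,0) × 0.8417^2 × 0.1583^0 = 1 × 0.70845889 × 1.0000 = 0.708459 (base)
P(M+4) = C(2,2) × 0.8417^0 × 0.1583^2 = 1 × 1.0000 × 0.02505889 = 0.025059
Relative intensity = 0.025059 / 0.708459 × 100 = 3.54

3.54%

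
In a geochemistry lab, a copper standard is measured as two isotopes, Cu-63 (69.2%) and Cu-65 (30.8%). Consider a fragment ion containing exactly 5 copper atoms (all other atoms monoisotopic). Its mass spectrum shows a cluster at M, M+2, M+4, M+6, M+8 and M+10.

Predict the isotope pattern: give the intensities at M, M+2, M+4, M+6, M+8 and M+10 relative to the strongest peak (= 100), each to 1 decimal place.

44.9 : 100.0 : 89.0 : 39.6 : 8.8 : 0.8

Each Cu atom is independently Cu-63 (p = 0.692) or Cu-65 (q = 0.308); the cluster is the binomial expansion (p + q)^5.
P(M) = 0.692^5 = 0.158683
P(M+2) = 5 × 0.692^4 × 0.308^1 = 0.353139
P(M+4) = 10 × 0.692^3 × 0.308^2 = 0.314355
P(M+6) = 10 × 0.692^2 × 0.308^3 = 0.139915
P(M+8) = 5 × 0.692^1 × 0.308^4 = 0.031137
P(M+10) = 0.308^5 = 0.002772
The M+2 peak is largest (0.353139); scaling to 100 gives 44.9 : 100.0 : 89.0 : 39.6 : 8.8 : 0.8.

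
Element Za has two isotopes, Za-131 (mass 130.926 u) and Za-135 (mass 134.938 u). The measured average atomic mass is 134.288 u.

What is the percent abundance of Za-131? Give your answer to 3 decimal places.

Writing the weighted mean with unknown fraction x of Za-131:
130.926·x + 134.938·(1 − x) = 134.288
(130.926 − 134.938)·x = 134.288 − 134.938
x = -0.650 / -4.012 = 0.16201 → 16.201% Za-131, 83.799% Za-135.

16.201%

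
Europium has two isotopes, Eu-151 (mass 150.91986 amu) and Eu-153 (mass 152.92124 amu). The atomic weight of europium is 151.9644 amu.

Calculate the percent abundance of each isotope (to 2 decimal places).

Eu-151: 47.81%, Eu-153: 52.19%

Writing the weighted mean with unknown fraction x of Eu-151:
150.91986·x + 152.92124·(1 − x) = 151.9644
(150.91986 − 152.92124)·x = 151.9644 − 152.92124
x = -0.95684 / -2.00138 = 0.47809 → 47.81% Eu-151, 52.19% Eu-153.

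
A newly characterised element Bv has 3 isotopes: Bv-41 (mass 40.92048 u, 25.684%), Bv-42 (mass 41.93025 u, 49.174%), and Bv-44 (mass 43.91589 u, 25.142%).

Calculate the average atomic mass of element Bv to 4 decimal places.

42.1701 u

Average mass = Σ (abundance × isotope mass) = 0.25684 × 40.92048 + 0.49174 × 41.93025 + 0.25142 × 43.91589
= 10.510016 + 20.618781 + 11.041333 = 42.170130 u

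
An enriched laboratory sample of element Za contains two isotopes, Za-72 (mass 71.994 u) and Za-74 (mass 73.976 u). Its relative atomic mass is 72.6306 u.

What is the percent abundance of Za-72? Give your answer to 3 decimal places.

67.881%

With x = fraction of Za-72 (so Za-74 is 1 − x):
71.994·x + 73.976·(1 − x) = 72.6306
(71.994 − 73.976)·x = 72.6306 − 73.976
x = -1.3454 / -1.982 = 0.67881 → 67.881% Za-72, 32.119% Za-74.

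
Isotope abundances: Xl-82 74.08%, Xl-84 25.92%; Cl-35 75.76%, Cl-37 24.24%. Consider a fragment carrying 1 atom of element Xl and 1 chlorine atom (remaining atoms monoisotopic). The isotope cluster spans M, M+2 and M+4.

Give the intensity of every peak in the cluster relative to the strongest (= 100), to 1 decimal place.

100.0 : 67.0 : 11.2

Element Xl pattern (n=1): 0.7408 : 0.2592
Chlorine pattern (n=1): 0.7576 : 0.2424
Convolve the two distributions (both contribute in 2-u steps):
  M: 0.7408×0.7576 = 0.561230
  M+2: 0.7408×0.2424 + 0.2592×0.7576 = 0.375940
  M+4: 0.2592×0.2424 = 0.062830
Scale to base peak (0.561230) = 100: 100.0 : 67.0 : 11.2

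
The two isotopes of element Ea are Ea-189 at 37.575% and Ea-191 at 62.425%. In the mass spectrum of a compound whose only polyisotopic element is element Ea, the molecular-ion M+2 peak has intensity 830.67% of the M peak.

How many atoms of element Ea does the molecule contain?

With n Ea atoms, P(M+2)/P(M) = C(n,1)·p^(n−1)q / p^n = n·q/p = n · 0.62425/0.37575.
n = 8.3067 × 0.37575/0.62425 = 5.00 ≈ 5

5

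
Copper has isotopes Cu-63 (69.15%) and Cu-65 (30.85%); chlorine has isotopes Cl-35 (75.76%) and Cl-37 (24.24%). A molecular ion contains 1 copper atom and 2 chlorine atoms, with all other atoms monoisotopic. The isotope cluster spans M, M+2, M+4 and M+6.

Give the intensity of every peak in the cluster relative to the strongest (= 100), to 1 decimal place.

92.1 : 100.0 : 35.7 : 4.2

Copper pattern (n=1): 0.6915 : 0.3085
Chlorine pattern (n=2): 0.57395776 : 0.36728448 : 0.05875776
Convolve the two distributions (both contribute in 2-u steps):
  M: 0.6915×0.57395776 = 0.396892
  M+2: 0.6915×0.36728448 + 0.3085×0.57395776 = 0.431043
  M+4: 0.6915×0.05875776 + 0.3085×0.36728448 = 0.153938
  M+6: 0.3085×0.05875776 = 0.018127
Scale to base peak (0.431043) = 100: 92.1 : 100.0 : 35.7 : 4.2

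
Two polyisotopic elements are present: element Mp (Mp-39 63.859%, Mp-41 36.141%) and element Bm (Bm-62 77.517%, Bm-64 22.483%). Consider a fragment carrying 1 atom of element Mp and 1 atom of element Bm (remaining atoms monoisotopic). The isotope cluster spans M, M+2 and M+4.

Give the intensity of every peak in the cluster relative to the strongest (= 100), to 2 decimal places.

Element Mp pattern (n=1): 0.63859 : 0.36141
Element Bm pattern (n=1): 0.77517 : 0.22483
Convolve the two distributions (both contribute in 2-u steps):
  M: 0.63859×0.77517 = 0.495016
  M+2: 0.63859×0.22483 + 0.36141×0.77517 = 0.423728
  M+4: 0.36141×0.22483 = 0.081256
Scale to base peak (0.495016) = 100: 100.00 : 85.60 : 16.41

100.00 : 85.60 : 16.41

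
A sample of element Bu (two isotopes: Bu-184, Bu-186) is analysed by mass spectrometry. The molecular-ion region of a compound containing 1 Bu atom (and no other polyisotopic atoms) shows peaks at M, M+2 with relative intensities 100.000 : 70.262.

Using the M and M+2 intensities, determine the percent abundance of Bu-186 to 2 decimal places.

Let p = fractional abundance of Bu-184. I(M+2)/I(M) = [C(1,1)·p^0·(1−p)] / p^1 = 1·(1−p)/p = 70.262/100.000 = 0.7026
(1−p)/p = 0.7026/1 = 0.7026  ⇒  p = 1/(1 + 0.7026) = 0.5873
Bu-184: 58.73%, Bu-186: 41.27%.

41.27%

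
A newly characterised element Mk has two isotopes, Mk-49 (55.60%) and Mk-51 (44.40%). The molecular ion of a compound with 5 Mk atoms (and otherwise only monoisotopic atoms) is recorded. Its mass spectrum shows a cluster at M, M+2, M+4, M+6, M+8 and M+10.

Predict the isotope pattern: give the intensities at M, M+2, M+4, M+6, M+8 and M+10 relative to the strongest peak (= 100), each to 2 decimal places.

Each Mk atom is independently Mk-49 (p = 0.5560) or Mk-51 (q = 0.4440); the cluster is the binomial expansion (p + q)^5.
P(M) = 0.5560^5 = 0.053134
P(M+2) = 5 × 0.5560^4 × 0.4440^1 = 0.212154
P(M+4) = 10 × 0.5560^3 × 0.4440^2 = 0.338837
P(M+6) = 10 × 0.5560^2 × 0.4440^3 = 0.270582
P(M+8) = 5 × 0.5560^1 × 0.4440^4 = 0.108038
P(M+10) = 0.4440^5 = 0.017255
The M+4 peak is largest (0.338837); scaling to 100 gives 15.68 : 62.61 : 100.00 : 79.86 : 31.88 : 5.09.

15.68 : 62.61 : 100.00 : 79.86 : 31.88 : 5.09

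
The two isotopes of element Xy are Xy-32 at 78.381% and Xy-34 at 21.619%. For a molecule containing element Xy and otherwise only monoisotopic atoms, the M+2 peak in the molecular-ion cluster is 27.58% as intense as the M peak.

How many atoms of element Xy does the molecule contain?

For n independent Xy atoms, I(M+2)/I(M) = n · (abundance Xy-34) / (abundance Xy-32) = n · 0.21619/0.78381.
n = 0.2758 × 0.78381/0.21619 = 1.00 ≈ 1

1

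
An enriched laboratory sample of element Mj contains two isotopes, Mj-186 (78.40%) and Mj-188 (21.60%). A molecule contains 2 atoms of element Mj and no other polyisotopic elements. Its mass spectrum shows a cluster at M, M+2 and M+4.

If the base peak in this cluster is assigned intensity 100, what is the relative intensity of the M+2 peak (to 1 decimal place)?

Binomial terms of (0.7840 + 0.2160)^2: M 0.6147, M+2 0.3387, M+4 0.0467 → M is the base peak.
P(M) = C(2,0) × 0.7840^2 × 0.2160^0 = 1 × 0.614656 × 1.0000 = 0.614656 (base)
P(M+2) = C(2,1) × 0.7840^1 × 0.2160^1 = 2 × 0.7840 × 0.2160 = 0.338688
Relative intensity = 0.338688 / 0.614656 × 100 = 55.1

55.1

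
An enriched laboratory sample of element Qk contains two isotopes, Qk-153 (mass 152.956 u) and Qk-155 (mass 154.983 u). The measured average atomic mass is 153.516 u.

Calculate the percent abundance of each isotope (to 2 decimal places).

Qk-153: 72.37%, Qk-155: 27.63%

With x = fraction of Qk-153 (so Qk-155 is 1 − x):
152.956·x + 154.983·(1 − x) = 153.516
(152.956 − 154.983)·x = 153.516 − 154.983
x = -1.467 / -2.027 = 0.72373 → 72.37% Qk-153, 27.63% Qk-155.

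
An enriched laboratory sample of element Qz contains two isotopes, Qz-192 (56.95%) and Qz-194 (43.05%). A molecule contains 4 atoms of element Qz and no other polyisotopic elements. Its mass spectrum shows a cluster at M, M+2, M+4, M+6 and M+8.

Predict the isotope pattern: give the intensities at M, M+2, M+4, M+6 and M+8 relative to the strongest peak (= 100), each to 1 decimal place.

Expanding (0.5695 + 0.4305)^4:
P(M) = 0.5695^4 = 0.105190
P(M+2) = 4 × 0.5695^3 × 0.4305^1 = 0.318064
P(M+4) = 6 × 0.5695^2 × 0.4305^2 = 0.360649
P(M+6) = 4 × 0.5695^1 × 0.4305^3 = 0.181749
P(M+8) = 0.4305^4 = 0.034347
The M+4 peak is largest (0.360649); scaling to 100 gives 29.2 : 88.2 : 100.0 : 50.4 : 9.5.

29.2 : 88.2 : 100.0 : 50.4 : 9.5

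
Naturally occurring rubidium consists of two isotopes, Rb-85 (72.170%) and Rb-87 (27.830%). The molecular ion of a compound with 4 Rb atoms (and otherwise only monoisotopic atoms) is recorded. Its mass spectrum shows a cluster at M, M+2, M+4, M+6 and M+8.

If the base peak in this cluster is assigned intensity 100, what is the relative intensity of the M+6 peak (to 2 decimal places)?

14.87

Binomial terms of (0.72170 + 0.27830)^4: M 0.2713, M+2 0.4184, M+4 0.2420, M+6 0.0622, M+8 0.0060 → M+2 is the base peak.
P(M+2) = C(4,1) × 0.72170^3 × 0.27830^1 = 4 × 0.37589809 × 0.2783 = 0.418450 (base)
P(M+6) = C(4,3) × 0.72170^1 × 0.27830^3 = 4 × 0.7217 × 0.02155458 = 0.062224
Relative intensity = 0.062224 / 0.418450 × 100 = 14.87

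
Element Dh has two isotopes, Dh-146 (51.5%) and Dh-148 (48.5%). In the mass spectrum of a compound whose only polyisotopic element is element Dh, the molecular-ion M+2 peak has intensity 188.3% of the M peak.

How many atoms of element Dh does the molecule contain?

The M+2/M ratio from n Dh atoms is n · q/p = n · 0.485/0.515.
n = 1.883 × 0.515/0.485 = 2.00 ≈ 2

2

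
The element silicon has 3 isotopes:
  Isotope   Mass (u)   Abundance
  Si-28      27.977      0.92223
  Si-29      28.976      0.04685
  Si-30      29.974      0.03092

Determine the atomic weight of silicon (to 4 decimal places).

28.0856 u

Ar = Σ fᵢ·mᵢ = 0.92223 × 27.977 + 0.04685 × 28.976 + 0.03092 × 29.974
= 25.80123 + 1.35753 + 0.92680 = 28.08556 u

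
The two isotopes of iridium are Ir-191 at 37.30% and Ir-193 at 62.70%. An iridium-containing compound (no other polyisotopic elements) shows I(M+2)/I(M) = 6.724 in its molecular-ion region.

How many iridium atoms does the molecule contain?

4

With n Ir atoms, P(M+2)/P(M) = C(n,1)·p^(n−1)q / p^n = n·q/p = n · 0.6270/0.3730.
n = 6.724 × 0.3730/0.6270 = 4.00 ≈ 4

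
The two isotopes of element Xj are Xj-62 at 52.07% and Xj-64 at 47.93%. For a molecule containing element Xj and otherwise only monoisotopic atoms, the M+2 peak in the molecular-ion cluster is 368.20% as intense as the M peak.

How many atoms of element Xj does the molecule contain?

4

The M+2/M ratio from n Xj atoms is n · q/p = n · 0.4793/0.5207.
n = 3.6820 × 0.5207/0.4793 = 4.00 ≈ 4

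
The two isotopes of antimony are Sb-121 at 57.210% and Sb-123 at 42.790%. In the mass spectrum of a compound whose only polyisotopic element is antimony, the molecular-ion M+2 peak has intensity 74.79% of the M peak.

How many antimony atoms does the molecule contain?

1

The M+2/M ratio from n Sb atoms is n · q/p = n · 0.42790/0.57210.
n = 0.7479 × 0.57210/0.42790 = 1.00 ≈ 1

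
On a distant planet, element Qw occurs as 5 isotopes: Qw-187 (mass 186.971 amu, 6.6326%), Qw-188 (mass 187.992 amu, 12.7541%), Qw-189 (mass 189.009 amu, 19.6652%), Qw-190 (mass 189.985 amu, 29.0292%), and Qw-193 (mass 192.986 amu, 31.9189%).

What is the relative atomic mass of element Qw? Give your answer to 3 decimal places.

The abundance-weighted mean is 0.066326 × 186.971 + 0.127541 × 187.992 + 0.196652 × 189.009 + 0.290292 × 189.985 + 0.319189 × 192.986
= 12.4010 + 23.9767 + 37.1690 + 55.1511 + 61.5990 = 190.2968 amu

190.297 amu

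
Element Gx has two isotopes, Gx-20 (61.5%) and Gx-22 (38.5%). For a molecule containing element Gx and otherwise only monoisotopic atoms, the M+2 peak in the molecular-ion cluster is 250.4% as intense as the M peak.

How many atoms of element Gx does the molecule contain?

4

For n independent Gx atoms, I(M+2)/I(M) = n · (abundance Gx-22) / (abundance Gx-20) = n · 0.385/0.615.
n = 2.504 × 0.615/0.385 = 4.00 ≈ 4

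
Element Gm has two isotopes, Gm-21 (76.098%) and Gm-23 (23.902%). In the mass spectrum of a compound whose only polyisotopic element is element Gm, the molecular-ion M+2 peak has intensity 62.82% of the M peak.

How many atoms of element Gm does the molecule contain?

2

The M+2/M ratio from n Gm atoms is n · q/p = n · 0.23902/0.76098.
n = 0.6282 × 0.76098/0.23902 = 2.00 ≈ 2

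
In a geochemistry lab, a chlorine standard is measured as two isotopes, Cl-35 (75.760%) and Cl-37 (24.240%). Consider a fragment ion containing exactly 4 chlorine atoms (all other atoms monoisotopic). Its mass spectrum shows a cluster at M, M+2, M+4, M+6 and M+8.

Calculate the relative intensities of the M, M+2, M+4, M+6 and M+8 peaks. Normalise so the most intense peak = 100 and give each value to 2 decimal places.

Each Cl atom is independently Cl-35 (p = 0.75760) or Cl-37 (q = 0.24240); the cluster is the binomial expansion (p + q)^4.
P(M) = 0.75760^4 = 0.329428
P(M+2) = 4 × 0.75760^3 × 0.24240^1 = 0.421612
P(M+4) = 6 × 0.75760^2 × 0.24240^2 = 0.202347
P(M+6) = 4 × 0.75760^1 × 0.24240^3 = 0.043162
P(M+8) = 0.24240^4 = 0.003452
The M+2 peak is largest (0.421612); scaling to 100 gives 78.14 : 100.00 : 47.99 : 10.24 : 0.82.

78.14 : 100.00 : 47.99 : 10.24 : 0.82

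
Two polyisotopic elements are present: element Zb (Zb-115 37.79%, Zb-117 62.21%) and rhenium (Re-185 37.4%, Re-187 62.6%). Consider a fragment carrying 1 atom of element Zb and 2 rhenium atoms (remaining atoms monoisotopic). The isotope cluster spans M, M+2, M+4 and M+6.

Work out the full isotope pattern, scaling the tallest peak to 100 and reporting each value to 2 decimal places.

12.03 : 60.08 : 100.00 : 55.48

Element Zb pattern (n=1): 0.3779 : 0.6221
Rhenium pattern (n=2): 0.139876 : 0.468248 : 0.391876
Convolve the two distributions (both contribute in 2-u steps):
  M: 0.3779×0.139876 = 0.052859
  M+2: 0.3779×0.468248 + 0.6221×0.139876 = 0.263968
  M+4: 0.3779×0.391876 + 0.6221×0.468248 = 0.439387
  M+6: 0.6221×0.391876 = 0.243786
Scale to base peak (0.439387) = 100: 12.03 : 60.08 : 100.00 : 55.48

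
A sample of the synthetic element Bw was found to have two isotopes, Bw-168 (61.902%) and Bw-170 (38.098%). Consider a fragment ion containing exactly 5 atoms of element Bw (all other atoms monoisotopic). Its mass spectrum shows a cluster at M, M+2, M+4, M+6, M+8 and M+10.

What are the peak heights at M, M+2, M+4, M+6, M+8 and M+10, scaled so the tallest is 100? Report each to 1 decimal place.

Each Bw atom is independently Bw-168 (p = 0.61902) or Bw-170 (q = 0.38098); the cluster is the binomial expansion (p + q)^5.
P(M) = 0.61902^5 = 0.090892
P(M+2) = 5 × 0.61902^4 × 0.38098^1 = 0.279699
P(M+4) = 10 × 0.61902^3 × 0.38098^2 = 0.344285
P(M+6) = 10 × 0.61902^2 × 0.38098^3 = 0.211893
P(M+8) = 5 × 0.61902^1 × 0.38098^4 = 0.065205
P(M+10) = 0.38098^5 = 0.008026
The M+4 peak is largest (0.344285); scaling to 100 gives 26.4 : 81.2 : 100.0 : 61.5 : 18.9 : 2.3.

26.4 : 81.2 : 100.0 : 61.5 : 18.9 : 2.3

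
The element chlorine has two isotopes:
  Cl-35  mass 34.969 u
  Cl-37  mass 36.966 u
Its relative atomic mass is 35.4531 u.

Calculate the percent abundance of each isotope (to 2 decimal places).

With x = fraction of Cl-35 (so Cl-37 is 1 − x):
34.969·x + 36.966·(1 − x) = 35.4531
(34.969 − 36.966)·x = 35.4531 − 36.966
x = -1.5129 / -1.997 = 0.75759 → 75.76% Cl-35, 24.24% Cl-37.

Cl-35: 75.76%, Cl-37: 24.24%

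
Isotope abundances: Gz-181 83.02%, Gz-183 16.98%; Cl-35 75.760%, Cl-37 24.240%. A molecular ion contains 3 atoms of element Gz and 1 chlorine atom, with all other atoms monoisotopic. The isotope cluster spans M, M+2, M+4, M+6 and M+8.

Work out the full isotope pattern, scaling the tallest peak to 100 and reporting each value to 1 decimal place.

100.0 : 93.4 : 32.2 : 4.9 : 0.3

Element Gz pattern (n=3): 0.57220044 : 0.3510948 : 0.07180908 : 0.00489568
Chlorine pattern (n=1): 0.7576 : 0.2424
Convolve the two distributions (both contribute in 2-u steps):
  M: 0.57220044×0.7576 = 0.433499
  M+2: 0.57220044×0.2424 + 0.3510948×0.7576 = 0.404691
  M+4: 0.3510948×0.2424 + 0.07180908×0.7576 = 0.139508
  M+6: 0.07180908×0.2424 + 0.00489568×0.7576 = 0.021115
  M+8: 0.00489568×0.2424 = 0.001187
Scale to base peak (0.433499) = 100: 100.0 : 93.4 : 32.2 : 4.9 : 0.3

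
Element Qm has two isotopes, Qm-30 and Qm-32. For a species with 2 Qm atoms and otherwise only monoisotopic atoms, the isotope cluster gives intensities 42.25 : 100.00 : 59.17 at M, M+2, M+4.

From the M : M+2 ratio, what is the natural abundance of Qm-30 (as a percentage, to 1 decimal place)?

Let p = fractional abundance of Qm-30. I(M+2)/I(M) = [C(2,1)·p^1·(1−p)] / p^2 = 2·(1−p)/p = 100.00/42.25 = 2.3669
(1−p)/p = 2.3669/2 = 1.1834  ⇒  p = 1/(1 + 1.1834) = 0.4580
Qm-30: 45.8%, Qm-32: 54.2%.

45.8%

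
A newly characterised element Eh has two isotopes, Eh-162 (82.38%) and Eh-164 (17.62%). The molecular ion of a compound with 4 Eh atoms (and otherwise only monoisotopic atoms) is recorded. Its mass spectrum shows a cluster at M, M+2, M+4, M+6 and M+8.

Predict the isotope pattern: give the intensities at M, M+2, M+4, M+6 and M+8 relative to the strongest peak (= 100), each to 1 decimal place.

100.0 : 85.6 : 27.4 : 3.9 : 0.2

Each Eh atom is independently Eh-162 (p = 0.8238) or Eh-164 (q = 0.1762); the cluster is the binomial expansion (p + q)^4.
P(M) = 0.8238^4 = 0.460561
P(M+2) = 4 × 0.8238^3 × 0.1762^1 = 0.394032
P(M+4) = 6 × 0.8238^2 × 0.1762^2 = 0.126417
P(M+6) = 4 × 0.8238^1 × 0.1762^3 = 0.018026
P(M+8) = 0.1762^4 = 0.000964
The M peak is largest (0.460561); scaling to 100 gives 100.0 : 85.6 : 27.4 : 3.9 : 0.2.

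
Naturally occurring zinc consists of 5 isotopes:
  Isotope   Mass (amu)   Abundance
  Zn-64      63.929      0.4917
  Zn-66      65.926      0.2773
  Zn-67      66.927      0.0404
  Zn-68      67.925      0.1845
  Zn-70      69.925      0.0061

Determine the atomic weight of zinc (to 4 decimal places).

65.3777 amu

Average mass = Σ (abundance × isotope mass) = 0.4917 × 63.929 + 0.2773 × 65.926 + 0.0404 × 66.927 + 0.1845 × 67.925 + 0.0061 × 69.925
= 31.43389 + 18.28128 + 2.70385 + 12.53216 + 0.42654 = 65.37772 amu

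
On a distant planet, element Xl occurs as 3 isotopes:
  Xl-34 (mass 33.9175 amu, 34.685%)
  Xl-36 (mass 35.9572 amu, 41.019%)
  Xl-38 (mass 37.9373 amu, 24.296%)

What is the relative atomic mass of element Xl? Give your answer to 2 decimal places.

Weight each isotope mass by its fractional abundance: 0.34685 × 33.9175 + 0.41019 × 35.9572 + 0.24296 × 37.9373
= 11.76428 + 14.74928 + 9.21725 = 35.73081 amu

35.73 amu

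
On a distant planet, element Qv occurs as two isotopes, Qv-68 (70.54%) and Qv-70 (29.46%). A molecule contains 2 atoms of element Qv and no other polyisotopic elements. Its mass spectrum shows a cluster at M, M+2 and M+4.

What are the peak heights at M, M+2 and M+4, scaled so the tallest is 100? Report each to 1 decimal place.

100.0 : 83.5 : 17.4

Expanding (0.7054 + 0.2946)^2:
P(M) = 0.7054^2 = 0.497589
P(M+2) = 2 × 0.7054^1 × 0.2946^1 = 0.415622
P(M+4) = 0.2946^2 = 0.086789
The M peak is largest (0.497589); scaling to 100 gives 100.0 : 83.5 : 17.4.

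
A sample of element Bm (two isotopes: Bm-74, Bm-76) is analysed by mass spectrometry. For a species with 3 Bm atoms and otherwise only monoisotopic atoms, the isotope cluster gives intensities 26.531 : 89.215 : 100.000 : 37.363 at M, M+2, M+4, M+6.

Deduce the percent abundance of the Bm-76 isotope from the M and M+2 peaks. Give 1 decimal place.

52.8%

If p is the fraction of Bm that is Bm-74, then I(M+2)/I(M) = [C(3,1)·p^2·(1−p)] / p^3 = 3·(1−p)/p = 89.215/26.531 = 3.3627
(1−p)/p = 3.3627/3 = 1.1209  ⇒  p = 1/(1 + 1.1209) = 0.4715
Bm-74: 47.2%, Bm-76: 52.8%.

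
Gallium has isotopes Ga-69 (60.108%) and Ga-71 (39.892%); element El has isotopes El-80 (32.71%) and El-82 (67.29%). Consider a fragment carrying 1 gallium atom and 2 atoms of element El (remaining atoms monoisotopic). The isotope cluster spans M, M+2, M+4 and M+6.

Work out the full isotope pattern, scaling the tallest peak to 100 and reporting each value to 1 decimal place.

14.4 : 68.6 : 100.0 : 40.3

Gallium pattern (n=1): 0.60108 : 0.39892
Element El pattern (n=2): 0.10699441 : 0.44021118 : 0.45279441
Convolve the two distributions (both contribute in 2-u steps):
  M: 0.60108×0.10699441 = 0.064312
  M+2: 0.60108×0.44021118 + 0.39892×0.10699441 = 0.307284
  M+4: 0.60108×0.45279441 + 0.39892×0.44021118 = 0.447775
  M+6: 0.39892×0.45279441 = 0.180629
Scale to base peak (0.447775) = 100: 14.4 : 68.6 : 100.0 : 40.3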